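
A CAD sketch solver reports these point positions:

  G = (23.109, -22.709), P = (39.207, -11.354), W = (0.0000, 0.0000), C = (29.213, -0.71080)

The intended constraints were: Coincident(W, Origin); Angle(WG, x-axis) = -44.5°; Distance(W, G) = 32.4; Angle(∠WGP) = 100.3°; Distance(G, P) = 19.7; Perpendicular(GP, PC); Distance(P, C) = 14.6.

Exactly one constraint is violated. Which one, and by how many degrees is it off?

Perpendicular(GP, PC) — off by 8.00°.

W = (0.00, 0.00) ✓; WG at -44.50° ✓; |WG| = 32.40 ✓; ∠WGP = 100.3° ✓; |GP| = 19.70 ✓; ∠(GP, PC) = 98.00° ✗; |PC| = 14.60 ✓.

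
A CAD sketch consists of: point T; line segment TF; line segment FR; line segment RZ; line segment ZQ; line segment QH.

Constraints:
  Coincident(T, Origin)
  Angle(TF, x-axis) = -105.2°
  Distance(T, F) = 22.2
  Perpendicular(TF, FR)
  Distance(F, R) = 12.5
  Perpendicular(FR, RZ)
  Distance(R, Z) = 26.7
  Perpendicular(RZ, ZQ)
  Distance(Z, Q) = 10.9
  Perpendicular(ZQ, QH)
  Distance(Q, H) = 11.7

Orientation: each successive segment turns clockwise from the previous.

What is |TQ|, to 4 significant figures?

4.776

T is at the origin; TF runs at -105.2° with length 22.2, so F = (-5.821, -21.42). The perpendicularity gives FR at right angles to TF, so FR runs at 164.8°; with |FR| = 12.5, R = (-17.88, -18.15). The perpendicularity gives RZ at right angles to FR, so RZ runs at 74.80°; with |RZ| = 26.7, Z = (-10.88, 7.620). RZ ⟂ ZQ, so ZQ runs at -15.20°; with |ZQ| = 10.9, Q = (-0.3642, 4.762). Then |TQ| = |Q − T| = 4.776.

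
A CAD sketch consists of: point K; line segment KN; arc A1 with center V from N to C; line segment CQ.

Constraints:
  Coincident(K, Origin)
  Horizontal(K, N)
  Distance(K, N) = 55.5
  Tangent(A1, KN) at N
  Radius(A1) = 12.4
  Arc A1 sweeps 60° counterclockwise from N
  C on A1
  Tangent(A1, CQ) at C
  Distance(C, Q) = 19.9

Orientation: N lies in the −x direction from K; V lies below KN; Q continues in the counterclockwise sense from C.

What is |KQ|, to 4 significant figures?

79.71

K is at the origin; KN is horizontal with |KN| = 55.5 and N on the −x side, so N = (-55.50, 0.000). Tangency of A1 to KN means the radius VN is perpendicular to KN, so V = N + (0, -12.4) = (-55.50, -12.40). On A1, N sits at bearing 90° from V; a 60° counterclockwise sweep puts C at bearing 150°, so C = V + 12.4·(cos 150°, sin 150°) = (-66.24, -6.200). The tangent condition forces VC to be normal to CQ, so CQ runs along (−sin 150°, cos 150°); with |CQ| = 19.9, Q = (-76.19, -23.43). Then |KQ| = |Q − K| = 79.71.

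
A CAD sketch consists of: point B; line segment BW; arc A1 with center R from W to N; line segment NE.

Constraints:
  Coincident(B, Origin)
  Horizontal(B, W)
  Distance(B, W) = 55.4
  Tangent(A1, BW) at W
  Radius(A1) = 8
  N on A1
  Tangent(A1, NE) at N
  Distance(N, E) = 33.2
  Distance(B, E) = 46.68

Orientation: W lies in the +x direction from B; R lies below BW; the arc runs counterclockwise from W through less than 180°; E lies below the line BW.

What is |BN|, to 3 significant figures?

48.5

B is at the origin; BW is horizontal with |BW| = 55.4 and W on the +x side, so W = (55.4, 0.00). The tangent condition forces RW to be normal to BW, so R = W + (0, -8) = (55.4, -8.00). Since RN ⟂ NE (tangency), |RE| = √(8.0² + 33.2²) = 34.2 regardless of where N sits on A1. So E lies on both circle(B, 46.68) and circle(R, 34.2); the below-BW intersection is E = (32.6, -33.4). N is the foot of the tangent from E: N = (48.4, -4.20).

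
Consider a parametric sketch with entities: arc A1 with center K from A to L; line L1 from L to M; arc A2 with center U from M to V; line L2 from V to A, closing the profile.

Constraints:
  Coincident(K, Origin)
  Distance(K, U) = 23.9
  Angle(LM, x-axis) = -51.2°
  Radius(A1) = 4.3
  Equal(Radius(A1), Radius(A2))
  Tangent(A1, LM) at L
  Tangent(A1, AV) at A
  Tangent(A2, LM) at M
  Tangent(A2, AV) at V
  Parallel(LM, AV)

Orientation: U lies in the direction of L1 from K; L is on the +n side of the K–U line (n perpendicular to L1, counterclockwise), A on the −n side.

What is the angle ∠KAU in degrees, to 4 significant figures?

79.80°

The slot axis is L1's direction at -51.2°, so u = (cos -51.2°, sin -51.2°) = (0.6266, -0.7793) and n = (−sin -51.2°, cos -51.2°) = (0.7793, 0.6266). K is at the origin and U lies 23.9 along u from K, so U = 23.9·u = (14.98, -18.63). Tangency of A1 to both parallel lines with radius 4.3 puts L and A at K ± 4.3·n: L = (3.351, 2.694), A = (-3.351, -2.694). Then cos ∠KAU = AK·AU / (|AK||AU|), giving 79.80°.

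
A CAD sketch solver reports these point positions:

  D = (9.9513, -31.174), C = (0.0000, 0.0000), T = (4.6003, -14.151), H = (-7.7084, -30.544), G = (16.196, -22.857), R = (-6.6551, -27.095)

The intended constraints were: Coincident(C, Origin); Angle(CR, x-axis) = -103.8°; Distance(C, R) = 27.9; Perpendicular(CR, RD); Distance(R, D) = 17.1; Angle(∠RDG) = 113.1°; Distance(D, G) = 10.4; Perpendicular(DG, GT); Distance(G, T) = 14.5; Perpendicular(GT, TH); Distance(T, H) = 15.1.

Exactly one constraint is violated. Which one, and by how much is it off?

Distance(T, H) = 15.1 — off by 5.40.

C = (0.00, 0.00) ✓; CR at -103.8° ✓; |CR| = 27.90 ✓; ∠(CR, RD) = 90.00° ✓; |RD| = 17.10 ✓; ∠RDG = 113.1° ✓; |DG| = 10.40 ✓; ∠(DG, GT) = 90.00° ✓; |GT| = 14.50 ✓; ∠(GT, TH) = 90.00° ✓; |TH| = 20.50 ✗.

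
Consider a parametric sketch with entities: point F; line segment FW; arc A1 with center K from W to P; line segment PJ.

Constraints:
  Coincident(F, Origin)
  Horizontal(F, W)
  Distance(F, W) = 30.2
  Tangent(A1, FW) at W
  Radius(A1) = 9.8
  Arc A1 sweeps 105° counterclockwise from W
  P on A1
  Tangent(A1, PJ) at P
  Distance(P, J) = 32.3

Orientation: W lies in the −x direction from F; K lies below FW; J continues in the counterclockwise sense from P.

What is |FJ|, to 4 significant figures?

53.62

F is at the origin; F and W share the same y with |FW| = 30.2 and W on the −x side, so W = (-30.20, 0.000). The tangent condition forces KW to be normal to FW, so K = W + (0, -9.8) = (-30.20, -9.800). On A1, W sits at bearing 90° from K; a 105° counterclockwise sweep puts P at bearing 195°, so P = K + 9.8·(cos 195°, sin 195°) = (-39.67, -12.34). Tangency of A1 to PJ means the radius KP is perpendicular to PJ, so PJ runs along (−sin 195°, cos 195°); with |PJ| = 32.3, J = (-31.31, -43.54). Then |FJ| = |J − F| = 53.62.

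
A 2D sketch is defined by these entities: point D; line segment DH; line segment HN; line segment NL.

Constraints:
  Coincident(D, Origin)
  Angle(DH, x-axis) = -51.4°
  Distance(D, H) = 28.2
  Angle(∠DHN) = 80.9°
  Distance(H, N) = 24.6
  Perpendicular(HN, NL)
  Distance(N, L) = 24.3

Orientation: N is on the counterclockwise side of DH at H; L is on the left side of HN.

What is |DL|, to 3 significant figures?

20.4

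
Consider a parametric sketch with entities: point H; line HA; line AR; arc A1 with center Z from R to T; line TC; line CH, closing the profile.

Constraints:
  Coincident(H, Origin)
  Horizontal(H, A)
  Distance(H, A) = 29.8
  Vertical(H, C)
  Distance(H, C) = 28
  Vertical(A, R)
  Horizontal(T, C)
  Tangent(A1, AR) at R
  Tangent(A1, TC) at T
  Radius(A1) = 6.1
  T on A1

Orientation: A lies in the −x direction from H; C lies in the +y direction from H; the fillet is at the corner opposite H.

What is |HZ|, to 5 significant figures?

32.269

H is at the origin; H and A share the same y with |HA| = 29.8 and A on the −x side, so A = (-29.800, 0.0000). HC is vertical with |HC| = 28.0 and C on the +y side, so C = (0.0000, 28.000). The virtual corner opposite H is at (-29.800, 28.000). The tangent condition forces ZR to be normal to AR and tangency of A1 to TC means the radius ZT is perpendicular to TC, with radius 6.1, so the center Z sits 6.1 in from both sides at Z = (-23.700, 21.900). Then |HZ| = |Z − H| = 32.269.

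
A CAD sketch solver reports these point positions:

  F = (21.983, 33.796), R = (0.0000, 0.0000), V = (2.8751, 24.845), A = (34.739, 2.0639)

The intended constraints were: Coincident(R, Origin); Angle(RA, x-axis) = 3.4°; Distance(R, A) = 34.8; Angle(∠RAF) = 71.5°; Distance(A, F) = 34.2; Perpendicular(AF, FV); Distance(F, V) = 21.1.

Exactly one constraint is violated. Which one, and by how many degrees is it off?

Perpendicular(AF, FV) — off by 3.20°.

R = (0.00, 0.00) ✓; RA at 3.400° ✓; |RA| = 34.80 ✓; ∠RAF = 71.50° ✓; |AF| = 34.20 ✓; ∠(AF, FV) = 93.20° ✗; |FV| = 21.10 ✓.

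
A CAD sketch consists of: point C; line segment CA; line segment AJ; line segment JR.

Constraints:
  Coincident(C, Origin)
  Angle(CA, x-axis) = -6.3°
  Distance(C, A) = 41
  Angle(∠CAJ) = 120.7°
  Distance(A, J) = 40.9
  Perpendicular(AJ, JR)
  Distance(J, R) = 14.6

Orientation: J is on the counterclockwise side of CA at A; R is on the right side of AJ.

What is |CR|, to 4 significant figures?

79.43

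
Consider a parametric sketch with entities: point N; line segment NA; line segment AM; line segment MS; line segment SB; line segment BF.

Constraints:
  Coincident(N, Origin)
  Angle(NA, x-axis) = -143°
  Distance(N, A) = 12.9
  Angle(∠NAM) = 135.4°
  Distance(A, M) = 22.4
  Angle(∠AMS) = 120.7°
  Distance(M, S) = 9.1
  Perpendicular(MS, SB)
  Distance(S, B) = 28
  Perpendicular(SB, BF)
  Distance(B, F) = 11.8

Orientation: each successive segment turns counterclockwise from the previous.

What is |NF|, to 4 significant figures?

6.789

N is at the origin; NA runs at -143.0° with length 12.9, so A = (-10.30, -7.763). ∠NAM = 135.4° gives AM at -98.40° from the x-axis; with |AM| = 22.4, M = (-13.57, -29.92). ∠AMS = 120.7° gives MS at -39.10° from the x-axis; with |MS| = 9.1, S = (-6.513, -35.66). MS ⟂ SB, so SB runs at 50.90°; with |SB| = 28.0, B = (11.15, -13.93). The perpendicularity gives BF at right angles to SB, so BF runs at 140.9°; with |BF| = 11.8, F = (1.989, -6.491). Then |NF| = |F − N| = 6.789.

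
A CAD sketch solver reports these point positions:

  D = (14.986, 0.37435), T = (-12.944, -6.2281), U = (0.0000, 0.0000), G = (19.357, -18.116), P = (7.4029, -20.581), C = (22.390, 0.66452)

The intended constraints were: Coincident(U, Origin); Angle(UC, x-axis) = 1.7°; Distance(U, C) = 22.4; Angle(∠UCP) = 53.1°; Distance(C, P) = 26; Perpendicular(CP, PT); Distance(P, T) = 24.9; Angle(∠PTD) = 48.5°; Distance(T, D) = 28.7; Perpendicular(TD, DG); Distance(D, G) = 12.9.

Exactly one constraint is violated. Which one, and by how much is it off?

Distance(D, G) = 12.9 — off by 6.10.

U = (0.00, 0.00) ✓; UC at 1.700° ✓; |UC| = 22.40 ✓; ∠UCP = 53.10° ✓; |CP| = 26.00 ✓; ∠(CP, PT) = 90.00° ✓; |PT| = 24.90 ✓; ∠PTD = 48.50° ✓; |TD| = 28.70 ✓; ∠(TD, DG) = 90.00° ✓; |DG| = 19.00 ✗.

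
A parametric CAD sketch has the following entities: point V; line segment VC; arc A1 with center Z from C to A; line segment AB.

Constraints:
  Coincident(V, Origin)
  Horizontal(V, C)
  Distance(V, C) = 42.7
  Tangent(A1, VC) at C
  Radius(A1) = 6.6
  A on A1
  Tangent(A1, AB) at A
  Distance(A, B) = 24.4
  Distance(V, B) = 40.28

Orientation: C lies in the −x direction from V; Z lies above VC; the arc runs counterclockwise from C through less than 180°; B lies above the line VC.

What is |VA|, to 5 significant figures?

36.697

V is at the origin; VC is horizontal with |VC| = 42.7 and C on the −x side, so C = (-42.700, 0.0000). Tangency of A1 to VC means the radius ZC is perpendicular to VC, so Z = C + (0, 6.6) = (-42.700, 6.6000). Since ZA ⟂ AB (tangency), |ZB| = √(6.6² + 24.4²) = 25.277 regardless of where A sits on A1. So B lies on both circle(V, 40.28) and circle(Z, 25.277); the above-VC intersection is B = (-29.067, 27.885). A is the foot of the tangent from B: A = (-36.406, 4.6150).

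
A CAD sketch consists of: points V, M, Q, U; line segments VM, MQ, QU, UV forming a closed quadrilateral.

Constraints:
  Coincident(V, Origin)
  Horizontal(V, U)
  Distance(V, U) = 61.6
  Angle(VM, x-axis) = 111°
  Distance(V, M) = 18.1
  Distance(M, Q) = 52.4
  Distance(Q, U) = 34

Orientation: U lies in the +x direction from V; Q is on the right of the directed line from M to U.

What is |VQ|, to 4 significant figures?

37.27

Checks: |MQ| = 52.40 ✓; |QU| = 34.00 ✓.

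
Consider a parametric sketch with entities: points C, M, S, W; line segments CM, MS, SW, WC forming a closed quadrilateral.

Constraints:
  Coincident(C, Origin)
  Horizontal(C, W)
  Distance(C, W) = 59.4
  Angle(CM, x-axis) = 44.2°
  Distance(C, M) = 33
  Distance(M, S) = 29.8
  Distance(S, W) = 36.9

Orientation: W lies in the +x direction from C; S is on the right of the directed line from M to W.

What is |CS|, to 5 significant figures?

24.106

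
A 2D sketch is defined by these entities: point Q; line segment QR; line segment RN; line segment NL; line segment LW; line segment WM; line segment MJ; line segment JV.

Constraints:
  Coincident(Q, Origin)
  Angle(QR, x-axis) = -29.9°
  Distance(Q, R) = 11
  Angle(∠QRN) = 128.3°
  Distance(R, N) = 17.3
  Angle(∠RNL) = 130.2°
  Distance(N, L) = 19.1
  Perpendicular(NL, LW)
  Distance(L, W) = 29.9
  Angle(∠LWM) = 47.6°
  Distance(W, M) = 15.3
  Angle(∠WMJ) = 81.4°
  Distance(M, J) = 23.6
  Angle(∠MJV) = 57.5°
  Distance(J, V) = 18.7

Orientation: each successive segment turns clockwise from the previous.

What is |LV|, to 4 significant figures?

25.05

∠WMJ = 81.4° gives MJ at -92.40° from the x-axis; with |MJ| = 23.6, J = (-8.774, -39.08). ∠MJV = 57.5° gives JV at 145.1° from the x-axis; with |JV| = 18.7, V = (-24.11, -28.38). Then |LV| = |V − L| = 25.05.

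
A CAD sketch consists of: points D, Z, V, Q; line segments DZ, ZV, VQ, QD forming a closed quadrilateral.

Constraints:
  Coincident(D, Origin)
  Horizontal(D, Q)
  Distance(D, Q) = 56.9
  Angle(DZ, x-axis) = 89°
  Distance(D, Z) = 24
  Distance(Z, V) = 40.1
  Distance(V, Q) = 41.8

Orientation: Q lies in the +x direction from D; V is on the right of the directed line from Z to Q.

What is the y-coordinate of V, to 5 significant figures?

-12.508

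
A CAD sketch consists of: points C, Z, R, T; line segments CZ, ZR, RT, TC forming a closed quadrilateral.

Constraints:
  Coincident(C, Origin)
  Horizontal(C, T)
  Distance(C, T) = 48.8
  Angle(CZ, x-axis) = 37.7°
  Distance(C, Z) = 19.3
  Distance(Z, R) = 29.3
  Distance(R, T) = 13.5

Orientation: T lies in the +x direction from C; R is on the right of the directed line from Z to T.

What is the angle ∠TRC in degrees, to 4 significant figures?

136.1°

Checks: |ZR| = 29.30 ✓; |RT| = 13.50 ✓.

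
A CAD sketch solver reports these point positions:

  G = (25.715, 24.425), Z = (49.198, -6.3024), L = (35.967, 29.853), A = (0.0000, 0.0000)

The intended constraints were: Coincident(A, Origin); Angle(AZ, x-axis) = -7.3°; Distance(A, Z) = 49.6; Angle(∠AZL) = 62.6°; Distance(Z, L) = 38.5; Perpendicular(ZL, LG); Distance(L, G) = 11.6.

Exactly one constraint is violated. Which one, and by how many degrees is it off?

Perpendicular(ZL, LG) — off by 7.80°.

A = (0.00, 0.00) ✓; AZ at -7.300° ✓; |AZ| = 49.60 ✓; ∠AZL = 62.60° ✓; |ZL| = 38.50 ✓; ∠(ZL, LG) = 97.80° ✗; |LG| = 11.60 ✓.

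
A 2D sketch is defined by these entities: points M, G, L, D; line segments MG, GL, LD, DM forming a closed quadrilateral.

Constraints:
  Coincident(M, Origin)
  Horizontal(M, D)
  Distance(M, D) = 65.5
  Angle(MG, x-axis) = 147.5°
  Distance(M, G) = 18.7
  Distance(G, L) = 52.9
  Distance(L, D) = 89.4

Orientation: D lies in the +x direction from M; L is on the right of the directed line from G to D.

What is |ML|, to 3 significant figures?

44.7

Checks: |GL| = 52.90 ✓; |LD| = 89.40 ✓.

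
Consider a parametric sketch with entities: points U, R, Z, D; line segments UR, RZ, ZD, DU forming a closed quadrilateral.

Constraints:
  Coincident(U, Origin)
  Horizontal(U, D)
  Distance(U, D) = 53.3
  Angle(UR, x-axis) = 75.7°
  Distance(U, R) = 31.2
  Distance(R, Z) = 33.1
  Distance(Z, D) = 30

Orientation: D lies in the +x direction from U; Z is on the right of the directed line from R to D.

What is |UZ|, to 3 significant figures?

23.3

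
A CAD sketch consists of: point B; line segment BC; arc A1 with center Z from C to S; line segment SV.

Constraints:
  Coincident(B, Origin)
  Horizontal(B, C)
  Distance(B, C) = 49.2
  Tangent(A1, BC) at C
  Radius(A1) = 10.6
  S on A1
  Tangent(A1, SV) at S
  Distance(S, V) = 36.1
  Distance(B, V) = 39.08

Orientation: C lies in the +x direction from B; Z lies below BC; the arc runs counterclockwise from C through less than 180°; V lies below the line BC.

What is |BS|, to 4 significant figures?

40.82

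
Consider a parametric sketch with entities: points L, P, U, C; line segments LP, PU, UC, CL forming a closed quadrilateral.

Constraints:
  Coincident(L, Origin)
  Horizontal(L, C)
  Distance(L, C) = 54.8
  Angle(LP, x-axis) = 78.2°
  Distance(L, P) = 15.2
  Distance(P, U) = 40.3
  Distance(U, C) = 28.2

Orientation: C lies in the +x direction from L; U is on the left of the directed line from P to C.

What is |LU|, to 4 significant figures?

49.03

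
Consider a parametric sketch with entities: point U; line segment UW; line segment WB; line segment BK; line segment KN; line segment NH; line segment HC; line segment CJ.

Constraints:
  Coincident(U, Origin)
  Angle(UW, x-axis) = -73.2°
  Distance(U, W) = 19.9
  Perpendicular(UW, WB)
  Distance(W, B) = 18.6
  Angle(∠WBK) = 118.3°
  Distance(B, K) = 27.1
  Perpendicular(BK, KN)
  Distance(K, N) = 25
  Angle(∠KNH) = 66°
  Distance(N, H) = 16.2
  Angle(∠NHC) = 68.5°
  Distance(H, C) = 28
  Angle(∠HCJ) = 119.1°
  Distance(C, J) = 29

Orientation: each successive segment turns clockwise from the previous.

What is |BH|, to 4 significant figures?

22.14

U is at the origin; UW runs at -73.2° with length 19.9, so W = (5.752, -19.05). UW ⟂ WB, so WB runs at -163.2°; with |WB| = 18.6, B = (-12.05, -24.43). ∠WBK = 118.3° gives BK at 135.1° from the x-axis; with |BK| = 27.1, K = (-31.25, -5.298). The perpendicularity gives KN at right angles to BK, so KN runs at 45.10°; with |KN| = 25.0, N = (-13.60, 12.41). ∠KNH = 66.0° gives NH at -68.90° from the x-axis; with |NH| = 16.2, H = (-7.772, -2.703). Then |BH| = |H − B| = 22.14.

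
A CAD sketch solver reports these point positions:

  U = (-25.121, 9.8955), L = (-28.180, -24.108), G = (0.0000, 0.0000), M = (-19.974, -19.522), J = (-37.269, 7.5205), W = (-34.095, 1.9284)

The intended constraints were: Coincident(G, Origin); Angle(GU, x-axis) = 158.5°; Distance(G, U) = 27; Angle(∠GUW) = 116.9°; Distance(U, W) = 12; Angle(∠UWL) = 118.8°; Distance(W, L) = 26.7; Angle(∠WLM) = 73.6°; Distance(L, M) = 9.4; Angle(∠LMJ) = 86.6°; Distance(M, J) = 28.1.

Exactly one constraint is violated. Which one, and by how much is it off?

Distance(M, J) = 28.1 — off by 4.00.

G = (0.00, 0.00) ✓; GU at 158.5° ✓; |GU| = 27.00 ✓; ∠GUW = 116.9° ✓; |UW| = 12.00 ✓; ∠UWL = 118.8° ✓; |WL| = 26.70 ✓; ∠WLM = 73.60° ✓; |LM| = 9.401 ✓; ∠LMJ = 86.60° ✓; |MJ| = 32.10 ✗.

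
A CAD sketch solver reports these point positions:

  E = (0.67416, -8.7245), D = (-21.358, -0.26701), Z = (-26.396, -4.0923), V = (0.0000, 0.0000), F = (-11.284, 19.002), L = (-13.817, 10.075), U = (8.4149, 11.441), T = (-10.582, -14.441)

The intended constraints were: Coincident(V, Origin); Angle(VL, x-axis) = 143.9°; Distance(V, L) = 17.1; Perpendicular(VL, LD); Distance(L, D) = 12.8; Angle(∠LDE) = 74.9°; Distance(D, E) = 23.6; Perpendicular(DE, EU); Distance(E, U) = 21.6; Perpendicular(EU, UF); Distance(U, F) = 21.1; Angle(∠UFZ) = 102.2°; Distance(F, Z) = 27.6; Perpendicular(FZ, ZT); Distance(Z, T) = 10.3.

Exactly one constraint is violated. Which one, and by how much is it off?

Distance(Z, T) = 10.3 — off by 8.60.

V = (0.00, 0.00) ✓; VL at 143.9° ✓; |VL| = 17.10 ✓; ∠(VL, LD) = 90.00° ✓; |LD| = 12.80 ✓; ∠LDE = 74.90° ✓; |DE| = 23.60 ✓; ∠(DE, EU) = 90.00° ✓; |EU| = 21.60 ✓; ∠(EU, UF) = 90.00° ✓; |UF| = 21.10 ✓; ∠UFZ = 102.2° ✓; |FZ| = 27.60 ✓; ∠(FZ, ZT) = 90.00° ✓; |ZT| = 18.90 ✗.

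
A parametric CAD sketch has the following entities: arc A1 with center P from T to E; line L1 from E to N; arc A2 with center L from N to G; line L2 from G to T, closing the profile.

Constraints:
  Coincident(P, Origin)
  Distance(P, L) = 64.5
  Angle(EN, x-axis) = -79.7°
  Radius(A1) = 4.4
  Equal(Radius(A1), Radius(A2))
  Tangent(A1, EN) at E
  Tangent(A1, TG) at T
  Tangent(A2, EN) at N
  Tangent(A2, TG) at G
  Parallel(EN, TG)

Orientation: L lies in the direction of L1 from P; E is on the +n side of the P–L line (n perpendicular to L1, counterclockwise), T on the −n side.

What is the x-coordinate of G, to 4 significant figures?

7.204

The slot axis is L1's direction at -79.7°, so u = (cos -79.7°, sin -79.7°) = (0.1788, -0.9839) and n = (−sin -79.7°, cos -79.7°) = (0.9839, 0.1788). P is at the origin and L lies 64.5 along u from P, so L = 64.5·u = (11.53, -63.46). Tangency of A1 to both parallel lines with radius 4.4 puts E and T at P ± 4.4·n: E = (4.329, 0.7867), T = (-4.329, -0.7867). Equal radii place N and G the same way about L: N = L + 4.4·n = (15.86, -62.67), G = L − 4.4·n = (7.204, -64.25). So G.x = 7.204.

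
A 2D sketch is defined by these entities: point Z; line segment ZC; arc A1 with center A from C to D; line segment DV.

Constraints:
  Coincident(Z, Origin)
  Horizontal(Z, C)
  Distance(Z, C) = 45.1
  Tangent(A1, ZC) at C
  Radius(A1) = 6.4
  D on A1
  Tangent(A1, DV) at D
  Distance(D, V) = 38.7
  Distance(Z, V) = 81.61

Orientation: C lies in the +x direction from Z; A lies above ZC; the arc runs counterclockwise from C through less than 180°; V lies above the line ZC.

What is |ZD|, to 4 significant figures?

49.98

Checks: |ZC| = 45.10 ✓; |AD| = 6.400 ✓; ∠(AD, DV) = 90.00° ✓; |DV| = 38.70 ✓; |ZV| = 81.61 ✓.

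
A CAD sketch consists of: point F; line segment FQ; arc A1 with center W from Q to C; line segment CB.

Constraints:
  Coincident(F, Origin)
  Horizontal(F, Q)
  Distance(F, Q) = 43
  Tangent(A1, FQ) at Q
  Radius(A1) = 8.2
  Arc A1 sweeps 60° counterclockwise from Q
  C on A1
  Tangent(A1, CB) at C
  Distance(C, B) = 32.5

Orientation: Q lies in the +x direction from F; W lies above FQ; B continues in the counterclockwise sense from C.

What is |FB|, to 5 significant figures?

73.772

On A1, Q sits at bearing -90° from W; a 60° counterclockwise sweep puts C at bearing -30°, so C = W + 8.2·(cos -30°, sin -30°) = (50.101, 4.1000). A1 meets CB tangentially, so WC is at right angles to CB, so CB runs along (−sin -30°, cos -30°); with |CB| = 32.5, B = (66.351, 32.246). Then |FB| = |B − F| = 73.772.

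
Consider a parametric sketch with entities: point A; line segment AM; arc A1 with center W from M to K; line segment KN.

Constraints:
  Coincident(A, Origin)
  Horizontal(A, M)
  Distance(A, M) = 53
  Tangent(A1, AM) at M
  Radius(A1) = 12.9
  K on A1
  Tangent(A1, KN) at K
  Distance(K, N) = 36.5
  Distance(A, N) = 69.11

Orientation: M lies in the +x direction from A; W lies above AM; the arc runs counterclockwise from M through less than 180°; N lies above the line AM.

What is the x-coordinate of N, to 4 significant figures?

46.56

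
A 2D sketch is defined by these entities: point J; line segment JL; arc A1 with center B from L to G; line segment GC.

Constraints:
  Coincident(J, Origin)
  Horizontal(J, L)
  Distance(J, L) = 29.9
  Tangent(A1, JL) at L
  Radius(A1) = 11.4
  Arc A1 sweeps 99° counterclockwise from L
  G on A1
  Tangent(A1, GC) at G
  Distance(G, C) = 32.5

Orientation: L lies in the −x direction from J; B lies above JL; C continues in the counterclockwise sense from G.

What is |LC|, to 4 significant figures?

45.70

J is at the origin; JL is horizontal with |JL| = 29.9 and L on the −x side, so L = (-29.90, 0.000). Tangency of A1 to JL means the radius BL is perpendicular to JL, so B = L + (0, 11.4) = (-29.90, 11.40). On A1, L sits at bearing -90° from B; a 99° counterclockwise sweep puts G at bearing 9°, so G = B + 11.4·(cos 9°, sin 9°) = (-18.64, 13.18). A1 meets GC tangentially, so BG is at right angles to GC, so GC runs along (−sin 9°, cos 9°); with |GC| = 32.5, C = (-23.72, 45.28). Then |LC| = |C − L| = 45.70.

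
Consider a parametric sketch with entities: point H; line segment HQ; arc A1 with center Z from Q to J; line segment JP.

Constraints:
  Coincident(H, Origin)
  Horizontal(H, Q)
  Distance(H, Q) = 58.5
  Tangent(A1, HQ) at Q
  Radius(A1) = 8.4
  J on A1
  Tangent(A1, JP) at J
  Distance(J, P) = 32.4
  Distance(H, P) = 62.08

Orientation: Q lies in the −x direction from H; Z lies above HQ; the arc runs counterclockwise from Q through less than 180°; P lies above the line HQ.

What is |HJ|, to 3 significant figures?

50.7

H is at the origin; H and Q share the same y with |HQ| = 58.5 and Q on the −x side, so Q = (-58.5, 0.00). A1 meets HQ tangentially, so ZQ is at right angles to HQ, so Z = Q + (0, 8.4) = (-58.5, 8.40). Since ZJ ⟂ JP (tangency), |ZP| = √(8.4² + 32.4²) = 33.5 regardless of where J sits on A1. So P lies on both circle(H, 62.08) and circle(Z, 33.5); the above-HQ intersection is P = (-47.5, 40.0). J is the foot of the tangent from P: J = (-50.1, 7.71).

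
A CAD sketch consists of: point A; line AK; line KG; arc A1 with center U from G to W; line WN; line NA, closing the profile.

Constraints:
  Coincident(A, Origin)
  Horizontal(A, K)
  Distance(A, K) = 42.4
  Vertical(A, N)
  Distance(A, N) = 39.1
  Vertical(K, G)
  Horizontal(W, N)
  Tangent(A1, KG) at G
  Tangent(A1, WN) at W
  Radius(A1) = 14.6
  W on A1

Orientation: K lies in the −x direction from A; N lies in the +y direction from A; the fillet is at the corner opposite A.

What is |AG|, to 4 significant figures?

48.97

The virtual corner opposite A is at (-42.40, 39.10). Since A1 is tangent to KG there, UG ⟂ KG and tangency of A1 to WN means the radius UW is perpendicular to WN, with radius 14.6, so the center U sits 14.6 in from both sides at U = (-27.80, 24.50). That places the tangent points at G = (-42.40, 24.50) on KG and W = (-27.80, 39.10) on WN. Then |AG| = |G − A| = 48.97.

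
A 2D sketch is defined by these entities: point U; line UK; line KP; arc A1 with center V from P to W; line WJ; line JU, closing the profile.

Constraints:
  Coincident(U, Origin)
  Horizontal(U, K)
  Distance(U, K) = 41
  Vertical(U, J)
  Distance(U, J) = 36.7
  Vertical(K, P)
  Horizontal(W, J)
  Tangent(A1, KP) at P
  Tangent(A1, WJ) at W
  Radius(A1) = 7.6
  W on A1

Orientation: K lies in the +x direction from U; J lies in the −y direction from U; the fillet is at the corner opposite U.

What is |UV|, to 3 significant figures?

44.3

U is at the origin; U and K share the same y with |UK| = 41.0 and K on the +x side, so K = (41.0, 0.00). UJ is vertical with |UJ| = 36.7 and J on the −y side, so J = (0.00, -36.7). The virtual corner opposite U is at (41.0, -36.7). Tangency of A1 to KP means the radius VP is perpendicular to KP and tangency of A1 to WJ means the radius VW is perpendicular to WJ, with radius 7.6, so the center V sits 7.6 in from both sides at V = (33.4, -29.1). Then |UV| = |V − U| = 44.3.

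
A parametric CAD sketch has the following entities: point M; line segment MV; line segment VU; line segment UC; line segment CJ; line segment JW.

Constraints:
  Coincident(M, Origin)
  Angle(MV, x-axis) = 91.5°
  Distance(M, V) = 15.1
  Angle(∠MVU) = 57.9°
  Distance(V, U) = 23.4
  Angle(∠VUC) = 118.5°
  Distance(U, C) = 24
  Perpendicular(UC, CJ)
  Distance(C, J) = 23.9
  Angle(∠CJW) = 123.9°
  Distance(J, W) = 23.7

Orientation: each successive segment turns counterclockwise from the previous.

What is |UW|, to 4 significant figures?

37.37

UC ⟂ CJ, so CJ runs at 5.100°; with |CJ| = 23.9, J = (6.053, -19.63). ∠CJW = 123.9° gives JW at 61.20° from the x-axis; with |JW| = 23.7, W = (17.47, 1.134). Then |UW| = |W − U| = 37.37.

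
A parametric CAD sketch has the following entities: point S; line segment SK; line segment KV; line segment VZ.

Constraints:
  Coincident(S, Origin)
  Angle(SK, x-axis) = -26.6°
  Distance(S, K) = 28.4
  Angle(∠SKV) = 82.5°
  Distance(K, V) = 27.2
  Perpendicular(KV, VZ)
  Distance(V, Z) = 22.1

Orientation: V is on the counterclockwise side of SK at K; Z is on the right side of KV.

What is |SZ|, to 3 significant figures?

55.5

∠SKV = 82.5°, so KV runs at -26.6° + (180° − 82.5°) = 70.9° from the x-axis; with |KV| = 27.2, V = K + 27.2·(cos 70.9°, sin 70.9°) = (34.3, 13.0). KV ⟂ VZ; with |VZ| = 22.1 on the right of KV, Z = V + 22.1·(0.945, -0.327) = (55.2, 5.75). Then |SZ| = |Z − S| = 55.5.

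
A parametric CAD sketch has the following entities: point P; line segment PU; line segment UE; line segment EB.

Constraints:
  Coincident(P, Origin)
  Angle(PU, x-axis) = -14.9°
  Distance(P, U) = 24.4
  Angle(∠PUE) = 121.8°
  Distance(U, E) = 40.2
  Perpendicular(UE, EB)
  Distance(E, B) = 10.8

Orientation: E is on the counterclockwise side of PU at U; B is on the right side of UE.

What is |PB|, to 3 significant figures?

61.7

∠PUE = 121.8°, so UE runs at -14.9° + (180° − 121.8°) = 43.3° from the x-axis; with |UE| = 40.2, E = U + 40.2·(cos 43.3°, sin 43.3°) = (52.8, 21.3). The perpendicularity gives EB at right angles to UE; with |EB| = 10.8 on the right of UE, B = E + 10.8·(0.686, -0.728) = (60.2, 13.4). Then |PB| = |B − P| = 61.7.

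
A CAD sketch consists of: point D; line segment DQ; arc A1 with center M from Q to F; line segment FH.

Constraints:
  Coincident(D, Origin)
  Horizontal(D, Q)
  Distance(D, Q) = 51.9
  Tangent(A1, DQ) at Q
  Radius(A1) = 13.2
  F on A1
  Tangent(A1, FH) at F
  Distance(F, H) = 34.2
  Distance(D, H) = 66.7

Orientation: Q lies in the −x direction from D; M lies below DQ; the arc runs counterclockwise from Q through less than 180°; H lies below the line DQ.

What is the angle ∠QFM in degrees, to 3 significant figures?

29.0°

D is at the origin; DQ is horizontal with |DQ| = 51.9 and Q on the −x side, so Q = (-51.9, 0.00). The tangent condition forces MQ to be normal to DQ, so M = Q + (0, -13.2) = (-51.9, -13.2). Since MF ⟂ FH (tangency), |MH| = √(13.2² + 34.2²) = 36.7 regardless of where F sits on A1. So H lies on both circle(D, 66.7) and circle(M, 36.7); the below-DQ intersection is H = (-45.0, -49.2). F is the foot of the tangent from H: F = (-63.1, -20.2).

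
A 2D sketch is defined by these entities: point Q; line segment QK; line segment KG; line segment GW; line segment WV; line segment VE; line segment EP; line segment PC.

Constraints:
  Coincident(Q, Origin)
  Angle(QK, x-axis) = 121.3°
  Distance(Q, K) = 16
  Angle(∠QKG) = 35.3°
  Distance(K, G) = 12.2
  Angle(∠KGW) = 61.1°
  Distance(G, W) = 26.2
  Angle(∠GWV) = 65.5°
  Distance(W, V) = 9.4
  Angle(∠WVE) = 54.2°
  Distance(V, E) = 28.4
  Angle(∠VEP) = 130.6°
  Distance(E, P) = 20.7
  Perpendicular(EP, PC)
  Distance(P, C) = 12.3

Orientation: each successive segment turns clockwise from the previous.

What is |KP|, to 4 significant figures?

47.21

Q is at the origin; QK runs at 121.3° with length 16.0, so K = (-8.312, 13.67). ∠QKG = 35.3° gives KG at -23.40° from the x-axis; with |KG| = 12.2, G = (2.884, 8.826). ∠KGW = 61.1° gives GW at -142.3° from the x-axis; with |GW| = 26.2, W = (-17.85, -7.196). ∠GWV = 65.5° gives WV at 103.2° from the x-axis; with |WV| = 9.4, V = (-19.99, 1.956). ∠WVE = 54.2° gives VE at -22.60° from the x-axis; with |VE| = 28.4, E = (6.227, -8.958). ∠VEP = 130.6° gives EP at -72.00° from the x-axis; with |EP| = 20.7, P = (12.62, -28.65). Then |KP| = |P − K| = 47.21.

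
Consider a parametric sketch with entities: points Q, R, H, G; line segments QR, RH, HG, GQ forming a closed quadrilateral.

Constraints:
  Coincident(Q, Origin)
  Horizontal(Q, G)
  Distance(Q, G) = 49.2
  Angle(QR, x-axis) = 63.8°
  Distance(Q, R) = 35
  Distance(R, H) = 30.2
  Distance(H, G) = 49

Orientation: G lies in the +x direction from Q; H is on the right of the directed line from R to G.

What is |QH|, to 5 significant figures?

5.2018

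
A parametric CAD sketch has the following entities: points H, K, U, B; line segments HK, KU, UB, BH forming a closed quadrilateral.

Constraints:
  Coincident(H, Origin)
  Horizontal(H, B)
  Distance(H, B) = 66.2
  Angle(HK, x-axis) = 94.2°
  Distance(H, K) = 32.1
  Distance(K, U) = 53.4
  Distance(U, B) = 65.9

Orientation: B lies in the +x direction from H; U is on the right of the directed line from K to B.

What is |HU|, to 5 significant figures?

21.368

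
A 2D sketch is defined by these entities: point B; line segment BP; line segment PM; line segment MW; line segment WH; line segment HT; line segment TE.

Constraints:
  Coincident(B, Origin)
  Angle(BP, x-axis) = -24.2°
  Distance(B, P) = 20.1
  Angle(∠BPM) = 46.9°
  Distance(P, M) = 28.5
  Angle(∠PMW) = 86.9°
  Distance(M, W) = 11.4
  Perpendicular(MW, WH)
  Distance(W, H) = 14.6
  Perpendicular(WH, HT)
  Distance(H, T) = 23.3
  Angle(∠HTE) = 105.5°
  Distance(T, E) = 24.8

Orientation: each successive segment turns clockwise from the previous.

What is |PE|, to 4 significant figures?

42.76

WH ⟂ HT, so HT runs at -70.40°; with |HT| = 23.3, T = (9.787, -25.55). ∠HTE = 105.5° gives TE at -144.9° from the x-axis; with |TE| = 24.8, E = (-10.50, -39.81). Then |PE| = |E − P| = 42.76.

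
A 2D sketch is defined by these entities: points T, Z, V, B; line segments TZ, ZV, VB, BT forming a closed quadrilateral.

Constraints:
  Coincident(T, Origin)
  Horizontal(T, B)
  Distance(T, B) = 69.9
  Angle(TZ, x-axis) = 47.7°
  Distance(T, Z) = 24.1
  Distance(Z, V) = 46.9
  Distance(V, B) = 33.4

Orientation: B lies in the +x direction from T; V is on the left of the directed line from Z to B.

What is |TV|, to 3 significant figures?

68.8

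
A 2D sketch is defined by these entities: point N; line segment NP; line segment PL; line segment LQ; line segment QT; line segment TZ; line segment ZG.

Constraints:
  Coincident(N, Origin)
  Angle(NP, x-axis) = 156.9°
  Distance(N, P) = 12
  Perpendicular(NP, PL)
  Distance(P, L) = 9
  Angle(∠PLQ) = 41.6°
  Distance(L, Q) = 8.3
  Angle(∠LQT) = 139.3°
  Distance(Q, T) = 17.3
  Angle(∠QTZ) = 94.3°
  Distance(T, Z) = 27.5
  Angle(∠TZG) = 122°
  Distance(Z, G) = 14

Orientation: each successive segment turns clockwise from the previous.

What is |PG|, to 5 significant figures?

30.632

N is at the origin; NP runs at 156.9° with length 12.0, so P = (-11.038, 4.7080). NP ⟂ PL, so PL runs at 66.900°; with |PL| = 9.0, L = (-7.5068, 12.986). ∠PLQ = 41.6° gives LQ at -71.500° from the x-axis; with |LQ| = 8.3, Q = (-4.8732, 5.1154). ∠LQT = 139.3° gives QT at -112.20° from the x-axis; with |QT| = 17.3, T = (-11.410, -10.902). ∠QTZ = 94.3° gives TZ at 162.10° from the x-axis; with |TZ| = 27.5, Z = (-37.579, -2.4499). ∠TZG = 122.0° gives ZG at 104.10° from the x-axis; with |ZG| = 14.0, G = (-40.989, 11.128). Then |PG| = |G − P| = 30.632.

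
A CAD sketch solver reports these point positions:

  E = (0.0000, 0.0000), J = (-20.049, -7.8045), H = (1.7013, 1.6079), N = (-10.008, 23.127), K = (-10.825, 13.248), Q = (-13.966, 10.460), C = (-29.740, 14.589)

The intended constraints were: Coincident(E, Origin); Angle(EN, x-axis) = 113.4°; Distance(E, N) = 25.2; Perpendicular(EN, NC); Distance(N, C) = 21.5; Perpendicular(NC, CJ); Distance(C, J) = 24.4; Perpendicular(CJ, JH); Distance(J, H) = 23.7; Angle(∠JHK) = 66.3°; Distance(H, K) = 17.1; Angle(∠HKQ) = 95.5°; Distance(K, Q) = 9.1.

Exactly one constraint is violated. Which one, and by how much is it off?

Distance(K, Q) = 9.1 — off by 4.90.

E = (0.00, 0.00) ✓; EN at 113.4° ✓; |EN| = 25.20 ✓; ∠(EN, NC) = 90.00° ✓; |NC| = 21.50 ✓; ∠(NC, CJ) = 90.00° ✓; |CJ| = 24.40 ✓; ∠(CJ, JH) = 90.00° ✓; |JH| = 23.70 ✓; ∠JHK = 66.30° ✓; |HK| = 17.10 ✓; ∠HKQ = 95.51° ✓; |KQ| = 4.200 ✗.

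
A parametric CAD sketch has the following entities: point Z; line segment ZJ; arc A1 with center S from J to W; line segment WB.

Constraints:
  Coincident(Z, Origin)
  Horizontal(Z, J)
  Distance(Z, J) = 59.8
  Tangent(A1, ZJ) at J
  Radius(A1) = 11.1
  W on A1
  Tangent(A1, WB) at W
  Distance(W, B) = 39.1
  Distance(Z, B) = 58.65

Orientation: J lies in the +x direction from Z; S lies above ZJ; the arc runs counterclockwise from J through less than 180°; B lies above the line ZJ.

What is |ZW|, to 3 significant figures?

69.8

Checks: |SW| = 11.10 ✓; ∠(SW, WB) = 90.00° ✓; |WB| = 39.10 ✓; |ZB| = 58.65 ✓.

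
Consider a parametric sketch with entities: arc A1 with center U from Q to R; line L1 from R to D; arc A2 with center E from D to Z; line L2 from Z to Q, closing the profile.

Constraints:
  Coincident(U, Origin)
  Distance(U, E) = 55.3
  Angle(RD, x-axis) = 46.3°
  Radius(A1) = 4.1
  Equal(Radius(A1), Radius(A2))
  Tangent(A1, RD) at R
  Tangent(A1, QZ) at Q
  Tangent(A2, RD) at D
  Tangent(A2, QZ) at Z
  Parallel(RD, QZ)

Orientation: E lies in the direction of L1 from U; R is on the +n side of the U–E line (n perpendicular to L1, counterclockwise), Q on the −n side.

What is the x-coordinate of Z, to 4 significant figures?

41.17

Tangency of A1 to both parallel lines with radius 4.1 puts R and Q at U ± 4.1·n: R = (-2.964, 2.833), Q = (2.964, -2.833). Equal radii place D and Z the same way about E: D = E + 4.1·n = (35.24, 42.81), Z = E − 4.1·n = (41.17, 37.15). So Z.x = 41.17.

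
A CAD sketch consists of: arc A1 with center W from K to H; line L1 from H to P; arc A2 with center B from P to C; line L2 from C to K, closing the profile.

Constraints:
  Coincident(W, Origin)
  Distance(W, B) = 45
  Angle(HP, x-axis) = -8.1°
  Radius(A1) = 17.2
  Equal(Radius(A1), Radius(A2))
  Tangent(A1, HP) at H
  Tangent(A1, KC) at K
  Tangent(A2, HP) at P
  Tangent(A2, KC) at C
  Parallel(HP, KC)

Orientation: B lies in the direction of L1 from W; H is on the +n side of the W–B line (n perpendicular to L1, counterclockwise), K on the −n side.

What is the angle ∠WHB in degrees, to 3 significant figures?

69.1°

W is at the origin and B lies 45.0 along u from W, so B = 45.0·u = (44.6, -6.34). Tangency of A1 to both parallel lines with radius 17.2 puts H and K at W ± 17.2·n: H = (2.42, 17.0), K = (-2.42, -17.0). Then cos ∠WHB = HW·HB / (|HW||HB|), giving 69.1°.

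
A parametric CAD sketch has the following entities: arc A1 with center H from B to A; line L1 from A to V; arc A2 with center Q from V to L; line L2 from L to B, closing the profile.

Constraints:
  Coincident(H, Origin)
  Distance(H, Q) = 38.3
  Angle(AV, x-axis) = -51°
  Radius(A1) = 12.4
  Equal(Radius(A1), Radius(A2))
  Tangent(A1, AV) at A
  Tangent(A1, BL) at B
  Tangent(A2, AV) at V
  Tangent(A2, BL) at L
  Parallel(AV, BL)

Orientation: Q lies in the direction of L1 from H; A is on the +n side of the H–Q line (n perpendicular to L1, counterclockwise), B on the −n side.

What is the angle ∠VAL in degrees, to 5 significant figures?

32.924°

The slot axis is L1's direction at -51.0°, so u = (cos -51.0°, sin -51.0°) = (0.62932, -0.77715) and n = (−sin -51.0°, cos -51.0°) = (0.77715, 0.62932). H is at the origin and Q lies 38.3 along u from H, so Q = 38.3·u = (24.103, -29.765). Tangency of A1 to both parallel lines with radius 12.4 puts A and B at H ± 12.4·n: A = (9.6366, 7.8036), B = (-9.6366, -7.8036). Equal radii place V and L the same way about Q: V = Q + 12.4·n = (33.740, -21.961), L = Q − 12.4·n = (14.466, -37.568). Then cos ∠VAL = AV·AL / (|AV||AL|), giving 32.924°.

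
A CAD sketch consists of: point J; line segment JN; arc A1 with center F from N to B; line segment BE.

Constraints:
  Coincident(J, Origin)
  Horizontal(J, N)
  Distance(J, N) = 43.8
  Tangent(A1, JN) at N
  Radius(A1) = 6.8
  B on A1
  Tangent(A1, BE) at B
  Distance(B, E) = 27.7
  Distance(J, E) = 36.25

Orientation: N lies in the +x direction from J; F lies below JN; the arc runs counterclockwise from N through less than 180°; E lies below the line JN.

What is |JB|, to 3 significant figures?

38.1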